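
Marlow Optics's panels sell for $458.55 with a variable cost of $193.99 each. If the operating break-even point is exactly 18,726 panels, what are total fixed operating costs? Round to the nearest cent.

$4,954,150.56

Each unit contributes $458.55 − $193.99 = $264.56.
Fixed costs = break-even units × CM = 18,726 × $264.56 = $4,954,150.56.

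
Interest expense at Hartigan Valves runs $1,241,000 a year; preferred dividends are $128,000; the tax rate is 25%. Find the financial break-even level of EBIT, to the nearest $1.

Preferred dividends are paid after tax, so their pre-tax equivalent is $128,000 ÷ (1 − 0.25) = $170,666.67.
EPS = 0 when EBIT covers interest plus the pre-tax preferred burden: $1,241,000 + $170,666.67 = $1,411,666.67.

$1,411,667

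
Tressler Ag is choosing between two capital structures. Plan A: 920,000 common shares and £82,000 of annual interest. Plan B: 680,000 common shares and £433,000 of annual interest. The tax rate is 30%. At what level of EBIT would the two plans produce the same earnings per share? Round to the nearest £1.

£1,427,500

At indifference, (EBIT − 82,000)(1 − t)/920,000 = (EBIT − 433,000)(1 − t)/680,000.
Cancelling (1 − t) and cross-multiplying: 680,000·(EBIT − 82,000) = 920,000·(EBIT − 433,000).
Solving, EBIT = (433,000·920,000 − 82,000·680,000) / (920,000 − 680,000) = 342,600,000,000 / 240,000 = 1,427,500.00.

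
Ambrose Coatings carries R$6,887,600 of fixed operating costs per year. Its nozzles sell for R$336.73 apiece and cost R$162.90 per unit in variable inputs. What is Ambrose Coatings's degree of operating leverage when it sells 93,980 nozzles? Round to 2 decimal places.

1.73

Contribution at this volume is 93,980 × R$173.83 = R$16,336,543.40.
Subtracting fixed costs: EBIT = R$16,336,543.40 − R$6,887,600 = R$9,448,943.40.
Degree of operating leverage = R$16,336,543.40 / R$9,448,943.40 = 1.7289.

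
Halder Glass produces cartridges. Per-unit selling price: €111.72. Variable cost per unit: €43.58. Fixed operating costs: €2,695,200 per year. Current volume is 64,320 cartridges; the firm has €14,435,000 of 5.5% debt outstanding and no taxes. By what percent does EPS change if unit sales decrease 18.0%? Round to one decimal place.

Contribution at this volume is 64,320 × €68.14 = €4,382,764.80.
Operating income = contribution − fixed costs = €4,382,764.80 − €2,695,200 = €1,687,564.80.
Interest = €793,925.00, so EBIT − I = €893,639.80.
DCL = total CM / (EBIT − I) = €4,382,764.80 / €893,639.80 = 4.9044.
%ΔEPS = DCL × %ΔSales = 4.9044 × -18.0% = -88.3%.

-88.3%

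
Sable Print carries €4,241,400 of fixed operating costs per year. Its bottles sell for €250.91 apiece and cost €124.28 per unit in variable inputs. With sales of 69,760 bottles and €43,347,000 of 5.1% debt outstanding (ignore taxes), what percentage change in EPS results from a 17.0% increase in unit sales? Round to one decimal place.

Contribution at this volume is 69,760 × €126.63 = €8,833,708.80.
EBIT = €8,833,708.80 − €4,241,400 = €4,592,308.80.
After interest of €2,210,697.00, pre-tax earnings = €2,381,611.80.
DCL = total CM / (EBIT − I) = €8,833,708.80 / €2,381,611.80 = 3.7091.
EPS therefore changes by 3.7091 × (+17.0%) = +63.1%.

+63.1%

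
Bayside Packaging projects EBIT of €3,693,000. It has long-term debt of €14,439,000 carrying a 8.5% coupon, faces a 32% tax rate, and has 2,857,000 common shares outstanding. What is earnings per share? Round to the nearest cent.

Pre-tax income = €3,693,000 − €1,227,315.00 = €2,465,685.00.
After tax at 32%: net income = €2,465,685.00 × 0.68 = €1,676,665.80.
Per share: €1,676,665.80 / 2,857,000 shares = €0.59.

€0.59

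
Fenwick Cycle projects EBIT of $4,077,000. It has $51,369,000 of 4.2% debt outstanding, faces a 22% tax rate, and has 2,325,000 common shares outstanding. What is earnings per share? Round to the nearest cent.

Interest = $2,157,498.00, so EBT = $4,077,000 − $2,157,498.00 = $1,919,502.00.
After tax at 22%: net income = $1,919,502.00 × 0.78 = $1,497,211.56.
Per share: $1,497,211.56 / 2,325,000 shares = $0.64.

$0.64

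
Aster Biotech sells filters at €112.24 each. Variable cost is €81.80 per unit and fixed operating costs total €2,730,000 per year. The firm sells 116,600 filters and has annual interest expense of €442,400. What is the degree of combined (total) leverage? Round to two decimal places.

9.42

At 116,600 units, contribution = 116,600 × €30.44 = €3,549,304.00.
Subtracting fixed costs: EBIT = €3,549,304.00 − €2,730,000 = €819,304.00. Interest = €442,400.00.
DOL = €3,549,304.00 ÷ €819,304.00 = 4.3321; DFL = €819,304.00 ÷ €376,904.00 = 2.1738.
Combined leverage = 4.3321 × 2.1738 = 9.4171.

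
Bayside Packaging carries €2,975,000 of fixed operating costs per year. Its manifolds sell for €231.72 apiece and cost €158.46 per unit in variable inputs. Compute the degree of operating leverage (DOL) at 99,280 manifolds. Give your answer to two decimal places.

1.69

Total contribution margin = 99,280 × €73.26 = €7,273,252.80.
Subtracting fixed costs: EBIT = €7,273,252.80 − €2,975,000 = €4,298,252.80.
So DOL = total CM / EBIT = €7,273,252.80 / €4,298,252.80 = 1.6921.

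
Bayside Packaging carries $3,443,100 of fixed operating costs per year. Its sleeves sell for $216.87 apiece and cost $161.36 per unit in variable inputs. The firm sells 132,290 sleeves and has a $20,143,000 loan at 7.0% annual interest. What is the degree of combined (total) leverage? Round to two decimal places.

Total contribution margin = 132,290 × $55.51 = $7,343,417.90.
EBIT = $7,343,417.90 − $3,443,100 = $3,900,317.90. Interest = $1,410,010.00.
DOL = $7,343,417.90 ÷ $3,900,317.90 = 1.8828; DFL = $3,900,317.90 ÷ $2,490,307.90 = 1.5662.
DCL = DOL × DFL = 1.8828 × 1.5662 = 2.9488.

2.95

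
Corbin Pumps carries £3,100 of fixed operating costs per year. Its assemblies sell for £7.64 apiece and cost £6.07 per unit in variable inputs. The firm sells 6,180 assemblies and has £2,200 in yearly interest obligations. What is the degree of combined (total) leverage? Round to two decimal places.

2.20

Total contribution margin = 6,180 × £1.57 = £9,702.60.
Operating income = contribution − fixed costs = £9,702.60 − £3,100 = £6,602.60. Interest = £2,200.00, so EBIT − I = £4,402.60.
Degree of total leverage = total CM / (EBIT − interest) = £9,702.60 / £4,402.60 = 2.2038.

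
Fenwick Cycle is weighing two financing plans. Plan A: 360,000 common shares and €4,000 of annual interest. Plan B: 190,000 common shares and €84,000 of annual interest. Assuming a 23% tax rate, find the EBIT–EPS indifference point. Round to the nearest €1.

€173,412

At indifference, (EBIT − 4,000)(1 − t)/360,000 = (EBIT − 84,000)(1 − t)/190,000.
Cancelling (1 − t) and cross-multiplying: 190,000·(EBIT − 4,000) = 360,000·(EBIT − 84,000).
EBIT × (360,000 − 190,000) = 84,000 × 360,000 − 4,000 × 190,000 = 29,480,000,000, so EBIT = 29,480,000,000 ÷ 170,000 = 173,411.76.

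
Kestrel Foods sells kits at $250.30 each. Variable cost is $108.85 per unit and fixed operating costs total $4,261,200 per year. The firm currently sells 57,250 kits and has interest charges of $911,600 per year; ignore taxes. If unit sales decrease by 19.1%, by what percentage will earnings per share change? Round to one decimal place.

Contribution at this volume is 57,250 × $141.45 = $8,098,012.50.
Operating income = contribution − fixed costs = $8,098,012.50 − $4,261,200 = $3,836,812.50.
After interest of $911,600.00, pre-tax earnings = $2,925,212.50.
Degree of combined leverage = contribution ÷ (EBIT − I) = $8,098,012.50 ÷ $2,925,212.50 = 2.7684.
%ΔEPS = DCL × %ΔSales = 2.7684 × -19.1% = -52.9%.

-52.9%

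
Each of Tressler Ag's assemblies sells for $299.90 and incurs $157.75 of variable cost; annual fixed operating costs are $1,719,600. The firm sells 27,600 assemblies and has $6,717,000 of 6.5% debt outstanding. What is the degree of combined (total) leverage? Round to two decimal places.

At 27,600 units, contribution = 27,600 × $142.15 = $3,923,340.00.
Operating income = contribution − fixed costs = $3,923,340.00 − $1,719,600 = $2,203,740.00. Interest = $436,605.00.
DOL = $3,923,340.00 ÷ $2,203,740.00 = 1.7803; DFL = $2,203,740.00 ÷ $1,767,135.00 = 1.2471.
Combined leverage = 1.7803 × 1.2471 = 2.2202.

2.22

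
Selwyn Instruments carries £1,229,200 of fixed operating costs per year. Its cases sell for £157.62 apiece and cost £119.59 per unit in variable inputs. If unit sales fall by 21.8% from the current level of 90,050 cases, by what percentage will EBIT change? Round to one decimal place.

-34.0%

Contribution at this volume is 90,050 × £38.03 = £3,424,601.50.
EBIT = £3,424,601.50 − £1,229,200 = £2,195,401.50.
So DOL = total CM / EBIT = £3,424,601.50 / £2,195,401.50 = 1.5599.
Operating income changes by 1.5599 × -21.8% = -34.0%.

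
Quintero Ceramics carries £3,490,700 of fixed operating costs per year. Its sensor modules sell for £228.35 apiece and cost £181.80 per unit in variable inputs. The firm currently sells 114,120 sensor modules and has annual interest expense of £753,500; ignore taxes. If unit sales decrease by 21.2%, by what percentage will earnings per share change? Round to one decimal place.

-105.4%

Contribution at this volume is 114,120 × £46.55 = £5,312,286.00.
Subtracting fixed costs: EBIT = £5,312,286.00 − £3,490,700 = £1,821,586.00.
Interest = £753,500.00, so EBIT − I = £1,068,086.00.
DCL = total CM / (EBIT − I) = £5,312,286.00 / £1,068,086.00 = 4.9737.
EPS therefore changes by 4.9737 × (-21.2%) = -105.4%.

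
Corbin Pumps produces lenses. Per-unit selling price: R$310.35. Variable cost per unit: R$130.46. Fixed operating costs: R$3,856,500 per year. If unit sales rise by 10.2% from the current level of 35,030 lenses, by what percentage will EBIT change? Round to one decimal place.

Total contribution margin = 35,030 × R$179.89 = R$6,301,546.70.
EBIT = R$6,301,546.70 − R$3,856,500 = R$2,445,046.70.
DOL = contribution ÷ EBIT = R$6,301,546.70 ÷ R$2,445,046.70 = 2.5773.
So EBIT moves 2.5773 × (+10.2%) = +26.3%.

+26.3%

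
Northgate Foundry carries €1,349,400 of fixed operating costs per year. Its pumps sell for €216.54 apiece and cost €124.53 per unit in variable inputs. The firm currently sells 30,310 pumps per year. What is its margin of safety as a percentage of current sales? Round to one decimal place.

Contribution margin per unit = €216.54 − €124.53 = €92.01. Break-even units = €1,349,400 ÷ €92.01 = 14,665.80; break-even revenue = 14,665.80 × €216.54 = €3,175,731.72.
Current sales = 30,310 × €216.54 = €6,563,327.40.
Margin of safety = (€6,563,327.40 − €3,175,731.72) ÷ €6,563,327.40 = 51.6%.

51.6%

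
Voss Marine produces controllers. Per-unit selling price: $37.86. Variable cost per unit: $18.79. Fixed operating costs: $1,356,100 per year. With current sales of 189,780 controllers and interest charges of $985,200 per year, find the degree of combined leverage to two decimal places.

Contribution at this volume is 189,780 × $19.07 = $3,619,104.60.
EBIT = $3,619,104.60 − $1,356,100 = $2,263,004.60. Interest = $985,200.00.
DOL = $3,619,104.60 ÷ $2,263,004.60 = 1.5992; DFL = $2,263,004.60 ÷ $1,277,804.60 = 1.7710.
DCL = DOL × DFL = 1.5992 × 1.7710 = 2.8322.

2.83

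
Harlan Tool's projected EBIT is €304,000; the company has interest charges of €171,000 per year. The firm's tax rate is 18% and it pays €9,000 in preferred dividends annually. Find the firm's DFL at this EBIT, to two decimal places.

Annual interest charges come to €171,000.00.
Preferred dividends grossed up pre-tax: €9,000 / (1 − 0.18) = €10,975.61.
DFL = EBIT ÷ [EBIT − I − D_p/(1−t)] = €304,000 ÷ [€304,000 − €171,000.00 − €10,975.61] = €304,000 ÷ €122,024.39 = 2.4913.

2.49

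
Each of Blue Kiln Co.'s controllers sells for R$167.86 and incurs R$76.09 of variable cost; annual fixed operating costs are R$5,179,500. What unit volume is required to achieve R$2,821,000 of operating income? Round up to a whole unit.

Each unit contributes R$167.86 − R$76.09 = R$91.77.
Need Q such that Q × R$91.77 − R$5,179,500 = R$2,821,000, i.e. Q = R$8,000,500 / R$91.77 = 87,179.91 → 87,180.

87,180 controllers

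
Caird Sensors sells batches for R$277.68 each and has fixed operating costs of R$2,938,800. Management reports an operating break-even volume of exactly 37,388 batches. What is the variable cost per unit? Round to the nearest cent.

At break-even, FC = Q × (P − VC), so P − VC = R$2,938,800 ÷ 37,388 = R$78.6028.
Hence VC = price − CM = R$277.68 − R$78.6028 = R$199.08.

R$199.08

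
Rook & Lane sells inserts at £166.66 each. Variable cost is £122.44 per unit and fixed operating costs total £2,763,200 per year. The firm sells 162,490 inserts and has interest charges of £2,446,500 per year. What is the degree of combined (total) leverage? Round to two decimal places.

3.64

At 162,490 units, contribution = 162,490 × £44.22 = £7,185,307.80.
Operating income = contribution − fixed costs = £7,185,307.80 − £2,763,200 = £4,422,107.80. Interest = £2,446,500.00.
DOL = £7,185,307.80 ÷ £4,422,107.80 = 1.6249; DFL = £4,422,107.80 ÷ £1,975,607.80 = 2.2384.
Combined leverage = 1.6249 × 2.2384 = 3.6372.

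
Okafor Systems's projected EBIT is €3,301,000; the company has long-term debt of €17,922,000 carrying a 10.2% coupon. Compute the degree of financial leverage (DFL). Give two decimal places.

Annual interest charges come to €1,828,044.00.
Degree of financial leverage = EBIT / (EBIT − interest) = €3,301,000 / €1,472,956.00 = 2.2411.

2.24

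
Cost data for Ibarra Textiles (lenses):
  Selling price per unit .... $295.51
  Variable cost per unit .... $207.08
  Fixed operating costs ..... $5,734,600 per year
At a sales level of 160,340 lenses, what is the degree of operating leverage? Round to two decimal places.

1.68

Total contribution margin = 160,340 × $88.43 = $14,178,866.20.
Subtracting fixed costs: EBIT = $14,178,866.20 − $5,734,600 = $8,444,266.20.
DOL = contribution ÷ EBIT = $14,178,866.20 ÷ $8,444,266.20 = 1.6791.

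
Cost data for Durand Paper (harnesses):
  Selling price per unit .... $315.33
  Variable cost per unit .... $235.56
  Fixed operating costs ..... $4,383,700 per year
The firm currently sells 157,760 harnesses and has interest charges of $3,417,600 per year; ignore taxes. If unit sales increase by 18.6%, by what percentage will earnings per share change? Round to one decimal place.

+48.9%

Contribution at this volume is 157,760 × $79.77 = $12,584,515.20.
Subtracting fixed costs: EBIT = $12,584,515.20 − $4,383,700 = $8,200,815.20.
Interest = $3,417,600.00, so EBIT − I = $4,783,215.20.
Degree of combined leverage = contribution ÷ (EBIT − I) = $12,584,515.20 ÷ $4,783,215.20 = 2.6310.
%ΔEPS = DCL × %ΔSales = 2.6310 × +18.6% = +48.9%.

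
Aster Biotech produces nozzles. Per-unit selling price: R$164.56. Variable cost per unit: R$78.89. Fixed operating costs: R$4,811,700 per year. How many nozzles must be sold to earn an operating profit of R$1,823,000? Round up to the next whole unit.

Each unit contributes R$164.56 − R$78.89 = R$85.67.
Need Q such that Q × R$85.67 − R$4,811,700 = R$1,823,000, i.e. Q = R$6,634,700 / R$85.67 = 77,444.85 → 77,445.

77,445 nozzles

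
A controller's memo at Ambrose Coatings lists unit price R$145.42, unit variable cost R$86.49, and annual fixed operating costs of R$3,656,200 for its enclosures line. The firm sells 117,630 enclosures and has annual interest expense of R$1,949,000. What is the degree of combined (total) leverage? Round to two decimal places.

5.22

Total contribution margin = 117,630 × R$58.93 = R$6,931,935.90.
Subtracting fixed costs: EBIT = R$6,931,935.90 − R$3,656,200 = R$3,275,735.90. Interest = R$1,949,000.00, so EBIT − I = R$1,326,735.90.
DCL = contribution ÷ (EBIT − I) = R$6,931,935.90 ÷ R$1,326,735.90 = 5.2248.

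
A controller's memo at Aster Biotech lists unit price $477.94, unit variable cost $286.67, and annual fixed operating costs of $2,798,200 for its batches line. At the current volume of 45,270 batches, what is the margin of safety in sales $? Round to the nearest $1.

$14,644,282

Each unit contributes $477.94 − $286.67 = $191.27. Break-even units = $2,798,200 ÷ $191.27 = 14,629.58; break-even revenue = 14,629.58 × $477.94 = $6,992,062.05.
Current sales = 45,270 × $477.94 = $21,636,343.80.
Margin of safety = $21,636,343.80 − $6,992,062.05 = $14,644,282.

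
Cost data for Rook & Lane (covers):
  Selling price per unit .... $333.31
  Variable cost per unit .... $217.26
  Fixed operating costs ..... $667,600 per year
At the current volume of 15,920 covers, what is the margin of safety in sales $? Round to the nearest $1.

$3,388,865

Unit CM = price − variable cost = $333.31 − $217.26 = $116.05. Break-even units = $667,600 ÷ $116.05 = 5,752.69; break-even revenue = 5,752.69 × $333.31 = $1,917,430.04.
Actual sales revenue = 15,920 × $333.31 = $5,306,295.20.
Margin of safety = $5,306,295.20 − $1,917,430.04 = $3,388,865.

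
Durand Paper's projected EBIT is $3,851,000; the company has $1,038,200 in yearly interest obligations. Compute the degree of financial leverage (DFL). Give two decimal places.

Annual interest charges come to $1,038,200.00.
Degree of financial leverage = EBIT / (EBIT − interest) = $3,851,000 / $2,812,800.00 = 1.3691.

1.37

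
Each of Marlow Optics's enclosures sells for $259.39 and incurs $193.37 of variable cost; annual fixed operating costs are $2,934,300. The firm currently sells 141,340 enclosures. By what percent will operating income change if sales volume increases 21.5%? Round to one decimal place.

Contribution at this volume is 141,340 × $66.02 = $9,331,266.80.
Operating income = contribution − fixed costs = $9,331,266.80 − $2,934,300 = $6,396,966.80.
So DOL = total CM / EBIT = $9,331,266.80 / $6,396,966.80 = 1.4587.
So EBIT moves 1.4587 × (+21.5%) = +31.4%.

+31.4%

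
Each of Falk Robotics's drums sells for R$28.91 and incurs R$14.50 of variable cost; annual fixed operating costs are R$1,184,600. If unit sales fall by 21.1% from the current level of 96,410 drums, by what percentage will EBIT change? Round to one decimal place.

Contribution at this volume is 96,410 × R$14.41 = R$1,389,268.10.
Operating income = contribution − fixed costs = R$1,389,268.10 − R$1,184,600 = R$204,668.10.
DOL = contribution ÷ EBIT = R$1,389,268.10 ÷ R$204,668.10 = 6.7879.
So EBIT moves 6.7879 × (-21.1%) = -143.2%.

-143.2%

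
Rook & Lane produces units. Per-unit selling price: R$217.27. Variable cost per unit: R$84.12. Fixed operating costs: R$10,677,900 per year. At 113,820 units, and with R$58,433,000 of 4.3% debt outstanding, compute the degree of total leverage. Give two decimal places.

At 113,820 units, contribution = 113,820 × R$133.15 = R$15,155,133.00.
EBIT = R$15,155,133.00 − R$10,677,900 = R$4,477,233.00. Interest = R$2,512,619.00.
DOL = R$15,155,133.00 ÷ R$4,477,233.00 = 3.3849; DFL = R$4,477,233.00 ÷ R$1,964,614.00 = 2.2789.
DCL = DOL × DFL = 3.3849 × 2.2789 = 7.7138.

7.71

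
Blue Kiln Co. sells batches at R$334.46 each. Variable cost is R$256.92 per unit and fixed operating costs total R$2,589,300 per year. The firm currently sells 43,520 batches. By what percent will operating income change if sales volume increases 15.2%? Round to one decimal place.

Contribution at this volume is 43,520 × R$77.54 = R$3,374,540.80.
EBIT = R$3,374,540.80 − R$2,589,300 = R$785,240.80.
DOL = contribution ÷ EBIT = R$3,374,540.80 ÷ R$785,240.80 = 4.2975.
Operating income changes by 4.2975 × +15.2% = +65.3%.

+65.3%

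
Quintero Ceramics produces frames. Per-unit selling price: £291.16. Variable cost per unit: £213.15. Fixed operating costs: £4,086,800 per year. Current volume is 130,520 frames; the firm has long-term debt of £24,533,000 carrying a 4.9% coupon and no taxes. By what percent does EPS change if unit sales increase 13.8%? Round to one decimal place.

+28.7%

At 130,520 units, contribution = 130,520 × £78.01 = £10,181,865.20.
Operating income = contribution − fixed costs = £10,181,865.20 − £4,086,800 = £6,095,065.20.
After interest of £1,202,117.00, pre-tax earnings = £4,892,948.20.
Degree of combined leverage = contribution ÷ (EBIT − I) = £10,181,865.20 ÷ £4,892,948.20 = 2.0809.
%ΔEPS = DCL × %ΔSales = 2.0809 × +13.8% = +28.7%.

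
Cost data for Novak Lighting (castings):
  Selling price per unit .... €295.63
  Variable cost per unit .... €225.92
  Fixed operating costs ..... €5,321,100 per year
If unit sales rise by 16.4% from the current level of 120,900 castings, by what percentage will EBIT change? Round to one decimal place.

Contribution at this volume is 120,900 × €69.71 = €8,427,939.00.
EBIT = €8,427,939.00 − €5,321,100 = €3,106,839.00.
DOL = contribution ÷ EBIT = €8,427,939.00 ÷ €3,106,839.00 = 2.7127.
%ΔEBIT = DOL × %ΔSales = 2.7127 × +16.4% = +44.5%.

+44.5%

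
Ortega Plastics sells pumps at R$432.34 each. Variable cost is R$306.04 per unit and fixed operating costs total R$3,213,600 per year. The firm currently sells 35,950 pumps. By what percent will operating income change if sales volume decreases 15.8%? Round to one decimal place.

At 35,950 units, contribution = 35,950 × R$126.30 = R$4,540,485.00.
EBIT = R$4,540,485.00 − R$3,213,600 = R$1,326,885.00.
Degree of operating leverage = R$4,540,485.00 / R$1,326,885.00 = 3.4219.
%ΔEBIT = DOL × %ΔSales = 3.4219 × -15.8% = -54.1%.

-54.1%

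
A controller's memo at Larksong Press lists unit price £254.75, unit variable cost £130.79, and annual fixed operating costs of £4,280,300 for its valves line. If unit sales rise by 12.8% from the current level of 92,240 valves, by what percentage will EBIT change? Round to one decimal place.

+20.5%

At 92,240 units, contribution = 92,240 × £123.96 = £11,434,070.40.
EBIT = £11,434,070.40 − £4,280,300 = £7,153,770.40.
DOL = contribution ÷ EBIT = £11,434,070.40 ÷ £7,153,770.40 = 1.5983.
%ΔEBIT = DOL × %ΔSales = 1.5983 × +12.8% = +20.5%.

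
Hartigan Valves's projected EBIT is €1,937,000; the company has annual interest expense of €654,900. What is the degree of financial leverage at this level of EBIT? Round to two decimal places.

Interest = €654,900.00.
Degree of financial leverage = EBIT / (EBIT − interest) = €1,937,000 / €1,282,100.00 = 1.5108.

1.51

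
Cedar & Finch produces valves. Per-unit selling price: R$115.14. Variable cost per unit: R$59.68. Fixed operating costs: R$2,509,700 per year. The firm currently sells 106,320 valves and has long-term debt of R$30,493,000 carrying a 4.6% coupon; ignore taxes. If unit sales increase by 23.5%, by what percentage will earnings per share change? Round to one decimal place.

Contribution at this volume is 106,320 × R$55.46 = R$5,896,507.20.
EBIT = R$5,896,507.20 − R$2,509,700 = R$3,386,807.20.
Interest = R$1,402,678.00, so EBIT − I = R$1,984,129.20.
DCL = total CM / (EBIT − I) = R$5,896,507.20 / R$1,984,129.20 = 2.9718.
%ΔEPS = DCL × %ΔSales = 2.9718 × +23.5% = +69.8%.

+69.8%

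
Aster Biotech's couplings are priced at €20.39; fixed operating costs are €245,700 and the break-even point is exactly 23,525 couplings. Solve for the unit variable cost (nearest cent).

€9.95

Contribution per unit must be FC / Q = €245,700 / 23,525 = €10.4442.
Variable cost per unit = €20.39 − €10.4442 = €9.95.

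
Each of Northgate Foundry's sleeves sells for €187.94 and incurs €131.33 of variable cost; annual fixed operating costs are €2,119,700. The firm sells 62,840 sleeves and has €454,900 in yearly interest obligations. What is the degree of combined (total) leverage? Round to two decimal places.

3.62

Total contribution margin = 62,840 × €56.61 = €3,557,372.40.
Subtracting fixed costs: EBIT = €3,557,372.40 − €2,119,700 = €1,437,672.40. Interest = €454,900.00.
DOL = €3,557,372.40 ÷ €1,437,672.40 = 2.4744; DFL = €1,437,672.40 ÷ €982,772.40 = 1.4629.
DCL = DOL × DFL = 2.4744 × 1.4629 = 3.6198.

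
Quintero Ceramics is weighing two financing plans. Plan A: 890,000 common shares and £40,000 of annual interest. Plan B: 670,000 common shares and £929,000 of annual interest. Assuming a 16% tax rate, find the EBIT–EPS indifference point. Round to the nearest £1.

Set EPS_A = EPS_B: (EBIT − £40,000)(1 − 0.16) ÷ 890,000 = (EBIT − £929,000)(1 − 0.16) ÷ 670,000.
The (1 − t) factor cancels: (EBIT − 40,000) × 670,000 = (EBIT − 929,000) × 890,000.
EBIT × (890,000 − 670,000) = 929,000 × 890,000 − 40,000 × 670,000 = 800,010,000,000, so EBIT = 800,010,000,000 ÷ 220,000 = 3,636,409.09.

£3,636,409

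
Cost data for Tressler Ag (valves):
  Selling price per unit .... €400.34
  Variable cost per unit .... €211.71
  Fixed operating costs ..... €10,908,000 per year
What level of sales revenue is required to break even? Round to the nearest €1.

CM per unit = €400.34 − €211.71 = €188.63; CM ratio = €188.63 / €400.34 = 0.4712.
Break-even sales = FC ÷ CM ratio = €10,908,000 × €400.34 / €188.63 = €23,150,659.

€23,150,659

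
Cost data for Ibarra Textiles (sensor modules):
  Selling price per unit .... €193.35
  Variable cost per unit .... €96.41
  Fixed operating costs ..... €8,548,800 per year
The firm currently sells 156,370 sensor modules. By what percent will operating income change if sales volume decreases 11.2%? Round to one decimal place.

-25.7%

Total contribution margin = 156,370 × €96.94 = €15,158,507.80.
Operating income = contribution − fixed costs = €15,158,507.80 − €8,548,800 = €6,609,707.80.
Degree of operating leverage = €15,158,507.80 / €6,609,707.80 = 2.2934.
Operating income changes by 2.2934 × -11.2% = -25.7%.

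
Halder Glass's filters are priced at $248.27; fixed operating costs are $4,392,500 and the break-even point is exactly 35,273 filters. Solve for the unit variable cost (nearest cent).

$123.74

At break-even, FC = Q × (P − VC), so P − VC = $4,392,500 ÷ 35,273 = $124.5287.
Variable cost per unit = $248.27 − $124.5287 = $123.74.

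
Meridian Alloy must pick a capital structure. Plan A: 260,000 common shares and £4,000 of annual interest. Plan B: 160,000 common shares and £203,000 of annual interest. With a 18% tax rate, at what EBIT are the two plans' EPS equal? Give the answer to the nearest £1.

£521,400

Set EPS_A = EPS_B: (EBIT − £4,000)(1 − 0.18) ÷ 260,000 = (EBIT − £203,000)(1 − 0.18) ÷ 160,000.
The (1 − t) factor cancels: (EBIT − 4,000) × 160,000 = (EBIT − 203,000) × 260,000.
Solving, EBIT = (203,000·260,000 − 4,000·160,000) / (260,000 − 160,000) = 52,140,000,000 / 100,000 = 521,400.00.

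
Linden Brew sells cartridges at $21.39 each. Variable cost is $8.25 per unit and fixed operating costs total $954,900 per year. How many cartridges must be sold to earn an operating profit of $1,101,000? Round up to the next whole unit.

Each unit contributes $21.39 − $8.25 = $13.14.
Need Q such that Q × $13.14 − $954,900 = $1,101,000, i.e. Q = $2,055,900 / $13.14 = 156,461.19 → 156,462.

156,462 cartridges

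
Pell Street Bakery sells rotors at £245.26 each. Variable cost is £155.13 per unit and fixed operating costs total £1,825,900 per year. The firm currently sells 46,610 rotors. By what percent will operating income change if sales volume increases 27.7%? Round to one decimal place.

Contribution at this volume is 46,610 × £90.13 = £4,200,959.30.
Subtracting fixed costs: EBIT = £4,200,959.30 − £1,825,900 = £2,375,059.30.
Degree of operating leverage = £4,200,959.30 / £2,375,059.30 = 1.7688.
%ΔEBIT = DOL × %ΔSales = 1.7688 × +27.7% = +49.0%.

+49.0%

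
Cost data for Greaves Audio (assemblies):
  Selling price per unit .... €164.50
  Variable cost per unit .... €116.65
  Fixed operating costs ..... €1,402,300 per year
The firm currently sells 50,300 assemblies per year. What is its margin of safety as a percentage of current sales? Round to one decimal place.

41.7%

Each unit contributes €164.50 − €116.65 = €47.85. Break-even units = €1,402,300 ÷ €47.85 = 29,306.17; break-even revenue = 29,306.17 × €164.50 = €4,820,864.16.
Actual sales revenue = 50,300 × €164.50 = €8,274,350.00.
Margin of safety = (€8,274,350.00 − €4,820,864.16) ÷ €8,274,350.00 = 41.7%.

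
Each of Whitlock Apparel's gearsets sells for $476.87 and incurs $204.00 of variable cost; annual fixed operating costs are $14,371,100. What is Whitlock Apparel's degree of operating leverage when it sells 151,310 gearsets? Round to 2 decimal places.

Contribution at this volume is 151,310 × $272.87 = $41,287,959.70.
Operating income = contribution − fixed costs = $41,287,959.70 − $14,371,100 = $26,916,859.70.
So DOL = total CM / EBIT = $41,287,959.70 / $26,916,859.70 = 1.5339.

1.53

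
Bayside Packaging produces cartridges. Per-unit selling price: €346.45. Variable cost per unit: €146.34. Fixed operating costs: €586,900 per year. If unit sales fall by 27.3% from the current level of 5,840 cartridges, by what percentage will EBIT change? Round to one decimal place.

At 5,840 units, contribution = 5,840 × €200.11 = €1,168,642.40.
EBIT = €1,168,642.40 − €586,900 = €581,742.40.
So DOL = total CM / EBIT = €1,168,642.40 / €581,742.40 = 2.0089.
So EBIT moves 2.0089 × (-27.3%) = -54.8%.

-54.8%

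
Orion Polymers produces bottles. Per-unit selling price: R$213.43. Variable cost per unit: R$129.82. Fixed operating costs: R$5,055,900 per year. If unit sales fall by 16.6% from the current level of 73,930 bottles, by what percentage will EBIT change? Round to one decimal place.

At 73,930 units, contribution = 73,930 × R$83.61 = R$6,181,287.30.
EBIT = R$6,181,287.30 − R$5,055,900 = R$1,125,387.30.
So DOL = total CM / EBIT = R$6,181,287.30 / R$1,125,387.30 = 5.4926.
Operating income changes by 5.4926 × -16.6% = -91.2%.

-91.2%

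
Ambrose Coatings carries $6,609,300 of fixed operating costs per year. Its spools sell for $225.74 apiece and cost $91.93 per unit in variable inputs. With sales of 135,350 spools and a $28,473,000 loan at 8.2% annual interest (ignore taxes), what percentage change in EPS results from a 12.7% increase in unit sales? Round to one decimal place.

+25.1%

At 135,350 units, contribution = 135,350 × $133.81 = $18,111,183.50.
Subtracting fixed costs: EBIT = $18,111,183.50 − $6,609,300 = $11,501,883.50.
Interest = $2,334,786.00, so EBIT − I = $9,167,097.50.
DCL = total CM / (EBIT − I) = $18,111,183.50 / $9,167,097.50 = 1.9757.
EPS therefore changes by 1.9757 × (+12.7%) = +25.1%.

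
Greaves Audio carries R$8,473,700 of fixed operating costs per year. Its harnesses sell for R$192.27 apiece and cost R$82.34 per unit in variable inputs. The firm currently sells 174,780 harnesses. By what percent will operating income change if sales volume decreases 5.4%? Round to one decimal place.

-9.7%

Total contribution margin = 174,780 × R$109.93 = R$19,213,565.40.
Subtracting fixed costs: EBIT = R$19,213,565.40 − R$8,473,700 = R$10,739,865.40.
DOL = contribution ÷ EBIT = R$19,213,565.40 ÷ R$10,739,865.40 = 1.7890.
Operating income changes by 1.7890 × -5.4% = -9.7%.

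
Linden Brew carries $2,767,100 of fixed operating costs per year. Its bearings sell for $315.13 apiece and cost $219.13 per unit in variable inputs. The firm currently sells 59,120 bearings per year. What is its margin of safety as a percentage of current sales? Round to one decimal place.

Each unit contributes $315.13 − $219.13 = $96.00. Break-even units = $2,767,100 ÷ $96.00 = 28,823.96; break-even revenue = 28,823.96 × $315.13 = $9,083,293.99.
Current sales = 59,120 × $315.13 = $18,630,485.60.
Margin of safety = ($18,630,485.60 − $9,083,293.99) ÷ $18,630,485.60 = 51.2%.

51.2%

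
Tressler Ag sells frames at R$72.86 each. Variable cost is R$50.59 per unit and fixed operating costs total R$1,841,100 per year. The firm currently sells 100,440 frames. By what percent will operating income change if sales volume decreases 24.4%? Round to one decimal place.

Contribution at this volume is 100,440 × R$22.27 = R$2,236,798.80.
Operating income = contribution − fixed costs = R$2,236,798.80 − R$1,841,100 = R$395,698.80.
So DOL = total CM / EBIT = R$2,236,798.80 / R$395,698.80 = 5.6528.
So EBIT moves 5.6528 × (-24.4%) = -137.9%.

-137.9%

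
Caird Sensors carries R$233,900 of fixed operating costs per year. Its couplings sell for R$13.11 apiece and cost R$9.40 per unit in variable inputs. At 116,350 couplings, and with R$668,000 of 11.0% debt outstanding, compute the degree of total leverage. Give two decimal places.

Contribution at this volume is 116,350 × R$3.71 = R$431,658.50.
Subtracting fixed costs: EBIT = R$431,658.50 − R$233,900 = R$197,758.50. Interest = R$73,480.00, so EBIT − I = R$124,278.50.
Degree of total leverage = total CM / (EBIT − interest) = R$431,658.50 / R$124,278.50 = 3.4733.

3.47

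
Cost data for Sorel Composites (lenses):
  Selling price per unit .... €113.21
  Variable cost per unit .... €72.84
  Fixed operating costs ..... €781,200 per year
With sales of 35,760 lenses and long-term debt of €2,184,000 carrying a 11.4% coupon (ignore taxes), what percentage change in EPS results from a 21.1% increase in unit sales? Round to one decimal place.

Total contribution margin = 35,760 × €40.37 = €1,443,631.20.
Subtracting fixed costs: EBIT = €1,443,631.20 − €781,200 = €662,431.20.
After interest of €248,976.00, pre-tax earnings = €413,455.20.
Degree of combined leverage = contribution ÷ (EBIT − I) = €1,443,631.20 ÷ €413,455.20 = 3.4916.
EPS therefore changes by 3.4916 × (+21.1%) = +73.7%.

+73.7%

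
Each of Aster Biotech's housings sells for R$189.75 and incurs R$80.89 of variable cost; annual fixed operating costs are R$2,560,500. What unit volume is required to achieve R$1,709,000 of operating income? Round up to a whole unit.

Each unit contributes R$189.75 − R$80.89 = R$108.86.
Units = (FC + target) / CM = (R$2,560,500 + R$1,709,000) / R$108.86 = 39,220.10, so 39,221 housings.

39,221 housings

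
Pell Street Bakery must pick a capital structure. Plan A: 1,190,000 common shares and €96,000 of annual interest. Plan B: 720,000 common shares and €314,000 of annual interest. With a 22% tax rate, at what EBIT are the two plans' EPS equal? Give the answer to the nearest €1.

At indifference, (EBIT − 96,000)(1 − t)/1,190,000 = (EBIT − 314,000)(1 − t)/720,000.
Cancelling (1 − t) and cross-multiplying: 720,000·(EBIT − 96,000) = 1,190,000·(EBIT − 314,000).
EBIT × (1,190,000 − 720,000) = 314,000 × 1,190,000 − 96,000 × 720,000 = 304,540,000,000, so EBIT = 304,540,000,000 ÷ 470,000 = 647,957.45.

€647,957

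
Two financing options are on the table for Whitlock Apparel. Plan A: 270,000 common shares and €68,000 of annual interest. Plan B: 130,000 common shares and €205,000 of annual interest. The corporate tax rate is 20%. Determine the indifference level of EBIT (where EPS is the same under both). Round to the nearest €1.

€332,214

Set EPS_A = EPS_B: (EBIT − €68,000)(1 − 0.20) ÷ 270,000 = (EBIT − €205,000)(1 − 0.20) ÷ 130,000.
Cancelling (1 − t) and cross-multiplying: 130,000·(EBIT − 68,000) = 270,000·(EBIT − 205,000).
Solving, EBIT = (205,000·270,000 − 68,000·130,000) / (270,000 − 130,000) = 46,510,000,000 / 140,000 = 332,214.29.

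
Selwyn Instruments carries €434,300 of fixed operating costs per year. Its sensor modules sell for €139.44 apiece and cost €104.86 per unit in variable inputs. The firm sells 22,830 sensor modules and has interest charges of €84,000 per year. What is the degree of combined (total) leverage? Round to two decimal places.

2.91

At 22,830 units, contribution = 22,830 × €34.58 = €789,461.40.
Subtracting fixed costs: EBIT = €789,461.40 − €434,300 = €355,161.40. Interest = €84,000.00.
DOL = €789,461.40 ÷ €355,161.40 = 2.2228; DFL = €355,161.40 ÷ €271,161.40 = 1.3098.
Combined leverage = 2.2228 × 1.3098 = 2.9114.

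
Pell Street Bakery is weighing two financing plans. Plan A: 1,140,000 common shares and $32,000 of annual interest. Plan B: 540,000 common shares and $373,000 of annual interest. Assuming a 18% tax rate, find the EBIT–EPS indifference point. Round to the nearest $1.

At indifference, (EBIT − 32,000)(1 − t)/1,140,000 = (EBIT − 373,000)(1 − t)/540,000.
The (1 − t) factor cancels: (EBIT − 32,000) × 540,000 = (EBIT − 373,000) × 1,140,000.
Solving, EBIT = (373,000·1,140,000 − 32,000·540,000) / (1,140,000 − 540,000) = 407,940,000,000 / 600,000 = 679,900.00.

$679,900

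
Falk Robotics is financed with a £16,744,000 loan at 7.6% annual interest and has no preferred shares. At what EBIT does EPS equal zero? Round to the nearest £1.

Annual interest = 7.6% × £16,744,000 = £1,272,544.00.
Without preferred stock the financial break-even is simply EBIT = interest = £1,272,544.00.

£1,272,544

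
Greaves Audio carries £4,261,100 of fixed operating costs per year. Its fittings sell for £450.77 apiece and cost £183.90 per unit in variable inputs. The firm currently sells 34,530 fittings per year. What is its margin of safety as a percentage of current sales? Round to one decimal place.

Contribution margin per unit = £450.77 − £183.90 = £266.87. Break-even units = £4,261,100 ÷ £266.87 = 15,966.95; break-even revenue = 15,966.95 × £450.77 = £7,197,422.14.
Current sales = 34,530 × £450.77 = £15,565,088.10.
Margin of safety = (£15,565,088.10 − £7,197,422.14) ÷ £15,565,088.10 = 53.8%.

53.8%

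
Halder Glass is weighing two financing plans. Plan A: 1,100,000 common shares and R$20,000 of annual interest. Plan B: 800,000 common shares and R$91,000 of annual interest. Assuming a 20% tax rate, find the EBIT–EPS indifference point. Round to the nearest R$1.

At indifference, (EBIT − 20,000)(1 − t)/1,100,000 = (EBIT − 91,000)(1 − t)/800,000.
The (1 − t) factor cancels: (EBIT − 20,000) × 800,000 = (EBIT − 91,000) × 1,100,000.
Solving, EBIT = (91,000·1,100,000 − 20,000·800,000) / (1,100,000 − 800,000) = 84,100,000,000 / 300,000 = 280,333.33.

R$280,333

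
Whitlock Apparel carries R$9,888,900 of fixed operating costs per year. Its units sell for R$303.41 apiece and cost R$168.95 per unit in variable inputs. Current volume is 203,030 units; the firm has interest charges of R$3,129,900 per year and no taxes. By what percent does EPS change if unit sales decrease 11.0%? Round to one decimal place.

At 203,030 units, contribution = 203,030 × R$134.46 = R$27,299,413.80.
EBIT = R$27,299,413.80 − R$9,888,900 = R$17,410,513.80.
Interest = R$3,129,900.00, so EBIT − I = R$14,280,613.80.
DCL = total CM / (EBIT − I) = R$27,299,413.80 / R$14,280,613.80 = 1.9116.
EPS therefore changes by 1.9116 × (-11.0%) = -21.0%.

-21.0%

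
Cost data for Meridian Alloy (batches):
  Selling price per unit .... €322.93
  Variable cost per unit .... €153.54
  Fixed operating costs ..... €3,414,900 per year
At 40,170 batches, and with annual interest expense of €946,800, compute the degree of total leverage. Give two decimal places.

Contribution at this volume is 40,170 × €169.39 = €6,804,396.30.
EBIT = €6,804,396.30 − €3,414,900 = €3,389,496.30. Interest = €946,800.00, so EBIT − I = €2,442,696.30.
DCL = contribution ÷ (EBIT − I) = €6,804,396.30 ÷ €2,442,696.30 = 2.7856.

2.79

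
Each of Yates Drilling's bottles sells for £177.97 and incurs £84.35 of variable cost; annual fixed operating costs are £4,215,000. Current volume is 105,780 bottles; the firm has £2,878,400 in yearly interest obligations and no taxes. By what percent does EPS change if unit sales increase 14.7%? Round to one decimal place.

+51.8%

At 105,780 units, contribution = 105,780 × £93.62 = £9,903,123.60.
EBIT = £9,903,123.60 − £4,215,000 = £5,688,123.60.
Interest = £2,878,400.00, so EBIT − I = £2,809,723.60.
DCL = total CM / (EBIT − I) = £9,903,123.60 / £2,809,723.60 = 3.5246.
EPS therefore changes by 3.5246 × (+14.7%) = +51.8%.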